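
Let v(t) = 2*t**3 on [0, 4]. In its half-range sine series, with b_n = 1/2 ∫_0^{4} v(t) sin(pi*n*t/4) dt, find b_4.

-64/pi + 24/pi**3

b_4 = 1/2 ∫_0^{4} (2*t**3) sin(pi*t) dt.
Integrating by parts three times (tabular method), an antiderivative of (2*t**3) sin(pi*t) is -2*t**3*cos(pi*t)/pi + 6*t**2*sin(pi*t)/pi**2 + 12*t*cos(pi*t)/pi**3 - 12*sin(pi*t)/pi**4; evaluating from 0 to 4: ∫_{0}^{4} (2*t**3) sin(pi*t) dt = (-128/pi + 48/pi**3) - (0) = -128/pi + 48/pi**3.
Hence b_4 = (1/2)·(-128/pi + 48/pi**3) = -64/pi + 24/pi**3.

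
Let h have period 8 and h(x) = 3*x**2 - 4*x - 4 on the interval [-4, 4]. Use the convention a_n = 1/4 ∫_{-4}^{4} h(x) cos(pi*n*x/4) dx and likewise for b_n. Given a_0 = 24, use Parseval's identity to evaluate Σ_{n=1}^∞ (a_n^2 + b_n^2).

8704/15

Parseval: a_0^2/2 + Σ_{n≥1} (a_n^2+b_n^2) = 1/4 ∫_{-4}^{4} h(x)^2 dx = 13024/15.
Subtract a_0^2/2 = 288: Σ (a_n^2+b_n^2) = 8704/15.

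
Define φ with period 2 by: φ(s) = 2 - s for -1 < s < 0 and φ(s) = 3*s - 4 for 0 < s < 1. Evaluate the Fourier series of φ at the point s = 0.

-1

At s = 0 the one-sided limits are φ(0^-) = 2 and φ(0^+) = -4.
By Dirichlet's theorem the series converges to their average, [(2) + (-4)]/2 = -1.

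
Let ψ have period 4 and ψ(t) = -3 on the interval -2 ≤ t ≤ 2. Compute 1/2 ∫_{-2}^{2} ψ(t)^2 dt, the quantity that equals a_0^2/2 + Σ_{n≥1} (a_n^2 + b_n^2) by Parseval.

18

1/2 ∫_{-2}^{2} ψ(t)^2 dt = 1/2 · (36) = 18.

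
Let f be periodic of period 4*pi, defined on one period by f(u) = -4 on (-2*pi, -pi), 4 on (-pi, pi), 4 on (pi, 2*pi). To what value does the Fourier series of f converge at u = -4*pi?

u = -4*pi differs from u = 0 by -1 full period(s), and the series is 4*pi-periodic.
f is continuous at u = 0 with value 4, so the series converges to 4 there.

4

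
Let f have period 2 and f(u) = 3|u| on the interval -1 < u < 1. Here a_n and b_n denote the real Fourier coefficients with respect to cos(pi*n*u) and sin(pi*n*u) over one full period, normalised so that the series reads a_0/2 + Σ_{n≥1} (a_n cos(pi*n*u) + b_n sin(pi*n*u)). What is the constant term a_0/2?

a_0 = ∫_{-1}^{1} f(u) du = 3.
So the constant term a_0/2 = 3/2.

3/2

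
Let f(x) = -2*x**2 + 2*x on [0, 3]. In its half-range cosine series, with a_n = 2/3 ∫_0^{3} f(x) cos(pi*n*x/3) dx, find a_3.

16/(3*pi**2)

a_3 = 2/3 ∫_0^{3} (-2*x**2 + 2*x) cos(pi*x) dx.
Integrating by parts twice (tabular method), an antiderivative of (-2*x**2 + 2*x) cos(pi*x) is -2*x**2*sin(pi*x)/pi + 2*x*sin(pi*x)/pi - 4*x*cos(pi*x)/pi**2 + 4*sin(pi*x)/pi**3 + 2*cos(pi*x)/pi**2; evaluating from 0 to 3: ∫_{0}^{3} (-2*x**2 + 2*x) cos(pi*x) dx = (10/pi**2) - (2/pi**2) = 8/pi**2.
Hence a_3 = (2/3)·(8/pi**2) = 16/(3*pi**2).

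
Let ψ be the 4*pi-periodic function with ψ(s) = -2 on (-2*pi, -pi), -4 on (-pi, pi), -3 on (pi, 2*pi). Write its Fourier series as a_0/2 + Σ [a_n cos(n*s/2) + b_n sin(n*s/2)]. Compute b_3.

b_3 = (1/(2*pi)) ∫_{-2*pi}^{2*pi} ψ(s) sin(3*s/2) ds.
Split the integral at the breakpoints.
Directly, an antiderivative of (-2) sin(3*s/2) is 4*cos(3*s/2)/3; evaluating from -2*pi to -pi: ∫_{-2*pi}^{-pi} (-2) sin(3*s/2) ds = (0) - (-4/3) = 4/3.
Directly, an antiderivative of (-4) sin(3*s/2) is 8*cos(3*s/2)/3; evaluating from -pi to pi: ∫_{-pi}^{pi} (-4) sin(3*s/2) ds = (0) - (0) = 0.
Directly, an antiderivative of (-3) sin(3*s/2) is 2*cos(3*s/2); evaluating from pi to 2*pi: ∫_{pi}^{2*pi} (-3) sin(3*s/2) ds = (-2) - (0) = -2.
Summing the pieces and multiplying by (1/(2*pi)) gives b_3 = -1/(3*pi).

-1/(3*pi)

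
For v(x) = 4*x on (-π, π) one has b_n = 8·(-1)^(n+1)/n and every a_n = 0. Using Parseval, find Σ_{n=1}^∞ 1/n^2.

pi**2/6

Parseval: Σ b_n^2 = (1/π) ∫_{-π}^{π} v(x)^2 dx = 32*pi**2/3.
Σ b_n^2 = Σ 64/n^2, so Σ 1/n^2 = (32*pi**2/3)/64 = pi**2/6.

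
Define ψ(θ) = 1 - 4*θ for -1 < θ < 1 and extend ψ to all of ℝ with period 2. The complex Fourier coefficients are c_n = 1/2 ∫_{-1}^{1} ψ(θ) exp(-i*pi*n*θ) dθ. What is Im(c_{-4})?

Since ψ is real-valued, Im(c_{-4}) = -1/2 ∫_{-1}^{1} ψ(θ) sin(-4*pi*θ) dθ = b_{4}/2.
Integrating by parts (boundary term plus one more integral), an antiderivative of (1 - 4*θ) sin(-4*pi*θ) is -θ*cos(4*pi*θ)/pi + sin(4*pi*θ)/(4*pi**2) + cos(4*pi*θ)/(4*pi); evaluating from -1 to 1: ∫_{-1}^{1} (1 - 4*θ) sin(-4*pi*θ) dθ = (-3/(4*pi)) - (5/(4*pi)) = -2/pi.
Hence Im(c_{-4}) = (-1/2)·(-2/pi) = 1/pi.

1/pi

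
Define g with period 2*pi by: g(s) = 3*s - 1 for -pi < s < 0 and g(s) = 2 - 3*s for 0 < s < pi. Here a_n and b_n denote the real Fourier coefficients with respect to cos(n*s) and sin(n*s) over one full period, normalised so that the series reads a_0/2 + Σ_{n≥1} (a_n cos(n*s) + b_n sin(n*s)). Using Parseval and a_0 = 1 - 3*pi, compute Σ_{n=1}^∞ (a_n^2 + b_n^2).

9/2 + 3*pi**2/2

Parseval: a_0^2/2 + Σ_{n≥1} (a_n^2+b_n^2) = 1/pi ∫_{-pi}^{pi} g(s)^2 ds = -3*pi + 5 + 6*pi**2.
Subtract a_0^2/2 = (1 - 3*pi)**2/2: Σ (a_n^2+b_n^2) = 9/2 + 3*pi**2/2.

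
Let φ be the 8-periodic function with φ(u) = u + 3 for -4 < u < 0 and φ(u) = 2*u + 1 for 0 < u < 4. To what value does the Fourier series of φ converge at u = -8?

u = -8 differs from u = 0 by -1 full period(s), and the series is 8-periodic.
At u = 0 the one-sided limits are φ(0^-) = 3 and φ(0^+) = 1.
By Dirichlet's theorem the series converges to their average, [(3) + (1)]/2 = 2.

2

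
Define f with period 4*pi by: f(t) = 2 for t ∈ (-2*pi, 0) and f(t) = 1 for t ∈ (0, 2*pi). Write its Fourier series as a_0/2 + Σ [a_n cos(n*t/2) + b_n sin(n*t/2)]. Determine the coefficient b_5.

-2/(5*pi)

b_5 = (1/(2*pi)) ∫_{-2*pi}^{2*pi} f(t) sin(5*t/2) dt.
Split the integral at the breakpoints.
Directly, an antiderivative of (2) sin(5*t/2) is -4*cos(5*t/2)/5; evaluating from -2*pi to 0: ∫_{-2*pi}^{0} (2) sin(5*t/2) dt = (-4/5) - (4/5) = -8/5.
Directly, an antiderivative of (1) sin(5*t/2) is -2*cos(5*t/2)/5; evaluating from 0 to 2*pi: ∫_{0}^{2*pi} (1) sin(5*t/2) dt = (2/5) - (-2/5) = 4/5.
Summing the pieces and multiplying by (1/(2*pi)) gives b_5 = -2/(5*pi).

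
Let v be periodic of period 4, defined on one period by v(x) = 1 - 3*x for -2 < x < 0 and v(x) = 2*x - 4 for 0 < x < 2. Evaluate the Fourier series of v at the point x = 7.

x = 7 differs from x = -1 by 2 full period(s), and the series is 4-periodic.
v is continuous at x = -1 with value 4, so the series converges to 4 there.

4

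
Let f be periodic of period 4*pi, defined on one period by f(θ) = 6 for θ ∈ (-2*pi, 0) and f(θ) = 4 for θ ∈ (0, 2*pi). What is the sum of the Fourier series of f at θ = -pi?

f is continuous at θ = -pi with value 6, so the series converges to 6 there.

6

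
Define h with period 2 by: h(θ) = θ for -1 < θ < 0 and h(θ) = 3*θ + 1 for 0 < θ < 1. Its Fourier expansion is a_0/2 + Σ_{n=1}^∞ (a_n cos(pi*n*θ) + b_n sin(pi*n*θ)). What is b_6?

b_6 = ∫_{-1}^{1} h(θ) sin(6*pi*θ) dθ.
Split the integral at the breakpoints.
Integrating by parts (boundary term plus one more integral), an antiderivative of (θ) sin(6*pi*θ) is -θ*cos(6*pi*θ)/(6*pi) + sin(6*pi*θ)/(36*pi**2); evaluating from -1 to 0: ∫_{-1}^{0} (θ) sin(6*pi*θ) dθ = (0) - (1/(6*pi)) = -1/(6*pi).
Integrating by parts (boundary term plus one more integral), an antiderivative of (3*θ + 1) sin(6*pi*θ) is -θ*cos(6*pi*θ)/(2*pi) + sin(6*pi*θ)/(12*pi**2) - cos(6*pi*θ)/(6*pi); evaluating from 0 to 1: ∫_{0}^{1} (3*θ + 1) sin(6*pi*θ) dθ = (-2/(3*pi)) - (-1/(6*pi)) = -1/(2*pi).
Summing the pieces gives b_6 = -2/(3*pi).

-2/(3*pi)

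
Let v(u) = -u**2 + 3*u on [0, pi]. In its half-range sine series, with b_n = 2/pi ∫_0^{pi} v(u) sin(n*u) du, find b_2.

b_2 = 2/pi ∫_0^{pi} (-u**2 + 3*u) sin(2*u) du.
Integrating by parts twice (tabular method), an antiderivative of (-u**2 + 3*u) sin(2*u) is u**2*cos(2*u)/2 - u*sin(2*u)/2 - 3*u*cos(2*u)/2 + 3*sin(2*u)/4 - cos(2*u)/4; evaluating from 0 to pi: ∫_{0}^{pi} (-u**2 + 3*u) sin(2*u) du = (-3*pi/2 - 1/4 + pi**2/2) - (-1/4) = pi*(-3 + pi)/2.
Hence b_2 = (2/pi)·(pi*(-3 + pi)/2) = -3 + pi.

-3 + pi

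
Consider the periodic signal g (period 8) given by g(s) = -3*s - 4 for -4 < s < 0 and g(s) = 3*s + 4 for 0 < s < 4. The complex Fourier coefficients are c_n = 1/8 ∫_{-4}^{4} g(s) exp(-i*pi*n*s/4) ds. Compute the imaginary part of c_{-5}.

8/(5*pi)

Since g is real-valued, Im(c_{-5}) = -1/8 ∫_{-4}^{4} g(s) sin(-5*pi*s/4) ds = b_{5}/2.
Split the integral at the breakpoints.
Integrating by parts (boundary term plus one more integral), an antiderivative of (-3*s - 4) sin(-5*pi*s/4) is -12*s*cos(5*pi*s/4)/(5*pi) + 48*sin(5*pi*s/4)/(25*pi**2) - 16*cos(5*pi*s/4)/(5*pi); evaluating from -4 to 0: ∫_{-4}^{0} (-3*s - 4) sin(-5*pi*s/4) ds = (-16/(5*pi)) - (-32/(5*pi)) = 16/(5*pi).
Integrating by parts (boundary term plus one more integral), an antiderivative of (3*s + 4) sin(-5*pi*s/4) is 12*s*cos(5*pi*s/4)/(5*pi) - 48*sin(5*pi*s/4)/(25*pi**2) + 16*cos(5*pi*s/4)/(5*pi); evaluating from 0 to 4: ∫_{0}^{4} (3*s + 4) sin(-5*pi*s/4) ds = (-64/(5*pi)) - (16/(5*pi)) = -16/pi.
So ∫_{-4}^{4} g(s) sin(-5*pi*s/4) ds = -64/(5*pi).
Hence Im(c_{-5}) = (-1/8)·(-64/(5*pi)) = 8/(5*pi).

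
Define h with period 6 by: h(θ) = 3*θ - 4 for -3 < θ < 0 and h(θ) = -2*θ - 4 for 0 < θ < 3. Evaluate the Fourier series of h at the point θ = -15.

θ = -15 differs from θ = -3 by -2 full period(s), and the series is 6-periodic.
At θ = -3 the one-sided limits are h(-3^-) = -10 and h(-3^+) = -13.
By Dirichlet's theorem the series converges to their average, [(-10) + (-13)]/2 = -23/2.

-23/2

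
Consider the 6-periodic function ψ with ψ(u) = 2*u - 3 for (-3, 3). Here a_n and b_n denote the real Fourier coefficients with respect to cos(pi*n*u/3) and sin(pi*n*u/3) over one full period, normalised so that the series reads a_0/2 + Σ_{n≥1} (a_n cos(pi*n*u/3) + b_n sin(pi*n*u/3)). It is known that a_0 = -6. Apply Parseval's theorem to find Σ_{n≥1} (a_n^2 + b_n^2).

24

Parseval: a_0^2/2 + Σ_{n≥1} (a_n^2+b_n^2) = 1/3 ∫_{-3}^{3} ψ(u)^2 du = 42.
Subtract a_0^2/2 = 18: Σ (a_n^2+b_n^2) = 24.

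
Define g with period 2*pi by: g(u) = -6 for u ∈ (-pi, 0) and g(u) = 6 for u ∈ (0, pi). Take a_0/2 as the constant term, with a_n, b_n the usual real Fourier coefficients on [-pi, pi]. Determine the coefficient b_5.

24/(5*pi)

b_5 = 1/pi ∫_{-pi}^{pi} g(u) sin(5*u) du.
g is odd and sin(5*u) is odd, so the integrand is even and b_5 = 2/pi ∫_0^{pi} g(u) sin(5*u) du.
Directly, an antiderivative of (6) sin(5*u) is -6*cos(5*u)/5; evaluating from 0 to pi: ∫_{0}^{pi} (6) sin(5*u) du = (6/5) - (-6/5) = 12/5.
Hence b_5 = (2/pi)·(12/5) = 24/(5*pi).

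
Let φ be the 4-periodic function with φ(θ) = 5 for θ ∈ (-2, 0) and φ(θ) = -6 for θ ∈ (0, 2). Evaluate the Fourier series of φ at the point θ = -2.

θ = -2 differs from θ = 2 by -1 full period(s), and the series is 4-periodic.
At θ = 2 the one-sided limits are φ(2^-) = -6 and φ(2^+) = 5.
By Dirichlet's theorem the series converges to their average, [(-6) + (5)]/2 = -1/2.

-1/2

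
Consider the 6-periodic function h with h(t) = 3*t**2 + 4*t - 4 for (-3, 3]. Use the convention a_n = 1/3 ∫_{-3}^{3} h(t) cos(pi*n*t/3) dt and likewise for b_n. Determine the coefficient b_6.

b_6 = 1/3 ∫_{-3}^{3} h(t) sin(2*pi*t) dt.
Integrating by parts twice (tabular method), an antiderivative of (3*t**2 + 4*t - 4) sin(2*pi*t) is -3*t**2*cos(2*pi*t)/(2*pi) + 3*t*sin(2*pi*t)/(2*pi**2) - 2*t*cos(2*pi*t)/pi + sin(2*pi*t)/pi**2 + 3*cos(2*pi*t)/(4*pi**3) + 2*cos(2*pi*t)/pi; evaluating from -3 to 3: ∫_{-3}^{3} (3*t**2 + 4*t - 4) sin(2*pi*t) dt = ((3 - 70*pi**2)/(4*pi**3)) - ((3 - 22*pi**2)/(4*pi**3)) = -12/pi.
Hence b_6 = (1/3)·(-12/pi) = -4/pi.

-4/pi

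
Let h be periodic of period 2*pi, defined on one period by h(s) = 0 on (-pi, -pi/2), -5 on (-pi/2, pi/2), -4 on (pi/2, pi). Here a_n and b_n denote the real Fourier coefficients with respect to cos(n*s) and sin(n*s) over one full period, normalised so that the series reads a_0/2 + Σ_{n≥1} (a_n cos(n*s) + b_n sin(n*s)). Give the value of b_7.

-4/(7*pi)

b_7 = 1/pi ∫_{-pi}^{pi} h(s) sin(7*s) ds.
Split the integral at the breakpoints.
∫_{-pi}^{-pi/2} (0) sin(7*s) ds = 0.
Directly, an antiderivative of (-5) sin(7*s) is 5*cos(7*s)/7; evaluating from -pi/2 to pi/2: ∫_{-pi/2}^{pi/2} (-5) sin(7*s) ds = (0) - (0) = 0.
Directly, an antiderivative of (-4) sin(7*s) is 4*cos(7*s)/7; evaluating from pi/2 to pi: ∫_{pi/2}^{pi} (-4) sin(7*s) ds = (-4/7) - (0) = -4/7.
Summing the pieces and multiplying by (1/pi) gives b_7 = -4/(7*pi).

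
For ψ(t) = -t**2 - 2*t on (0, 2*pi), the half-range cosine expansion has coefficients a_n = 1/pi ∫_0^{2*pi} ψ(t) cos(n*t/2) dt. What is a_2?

a_2 = 1/pi ∫_0^{2*pi} (-t**2 - 2*t) cos(t) dt.
Integrating by parts twice (tabular method), an antiderivative of (-t**2 - 2*t) cos(t) is -t**2*sin(t) - 2*t*sin(t) - 2*t*cos(t) + 2*sin(t) - 2*cos(t); evaluating from 0 to 2*pi: ∫_{0}^{2*pi} (-t**2 - 2*t) cos(t) dt = (-4*pi - 2) - (-2) = -4*pi.
Hence a_2 = (1/pi)·(-4*pi) = -4.

-4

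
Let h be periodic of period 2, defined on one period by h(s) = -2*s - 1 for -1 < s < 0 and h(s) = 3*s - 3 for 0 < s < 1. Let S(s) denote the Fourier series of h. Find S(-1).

At s = -1 the one-sided limits are h(-1^-) = 0 and h(-1^+) = 1.
By Dirichlet's theorem the series converges to their average, [(0) + (1)]/2 = 1/2.

1/2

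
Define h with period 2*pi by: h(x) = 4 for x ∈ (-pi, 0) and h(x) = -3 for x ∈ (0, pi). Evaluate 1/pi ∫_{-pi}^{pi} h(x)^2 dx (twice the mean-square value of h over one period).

1/pi ∫_{-pi}^{pi} h(x)^2 dx = 1/pi · (25*pi) = 25.

25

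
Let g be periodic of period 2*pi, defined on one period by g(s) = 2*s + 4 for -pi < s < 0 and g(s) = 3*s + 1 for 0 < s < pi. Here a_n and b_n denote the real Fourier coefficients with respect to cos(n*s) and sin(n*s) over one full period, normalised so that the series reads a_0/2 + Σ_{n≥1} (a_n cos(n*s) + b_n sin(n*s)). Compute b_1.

b_1 = 1/pi ∫_{-pi}^{pi} g(s) sin(s) ds.
Split the integral at the breakpoints.
Integrating by parts (boundary term plus one more integral), an antiderivative of (2*s + 4) sin(s) is -2*s*cos(s) + 2*sin(s) - 4*cos(s); evaluating from -pi to 0: ∫_{-pi}^{0} (2*s + 4) sin(s) ds = (-4) - (4 - 2*pi) = -8 + 2*pi.
Integrating by parts (boundary term plus one more integral), an antiderivative of (3*s + 1) sin(s) is -3*s*cos(s) + 3*sin(s) - cos(s); evaluating from 0 to pi: ∫_{0}^{pi} (3*s + 1) sin(s) ds = (1 + 3*pi) - (-1) = 2 + 3*pi.
Summing the pieces and multiplying by (1/pi) gives b_1 = 5 - 6/pi.

5 - 6/pi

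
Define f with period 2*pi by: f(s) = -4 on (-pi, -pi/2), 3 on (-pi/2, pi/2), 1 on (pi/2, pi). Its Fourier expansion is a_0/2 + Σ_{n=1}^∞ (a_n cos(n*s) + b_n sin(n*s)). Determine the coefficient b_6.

b_6 = 1/pi ∫_{-pi}^{pi} f(s) sin(6*s) ds.
Split the integral at the breakpoints.
Directly, an antiderivative of (-4) sin(6*s) is 2*cos(6*s)/3; evaluating from -pi to -pi/2: ∫_{-pi}^{-pi/2} (-4) sin(6*s) ds = (-2/3) - (2/3) = -4/3.
Directly, an antiderivative of (3) sin(6*s) is -cos(6*s)/2; evaluating from -pi/2 to pi/2: ∫_{-pi/2}^{pi/2} (3) sin(6*s) ds = (1/2) - (1/2) = 0.
Directly, an antiderivative of (1) sin(6*s) is -cos(6*s)/6; evaluating from pi/2 to pi: ∫_{pi/2}^{pi} (1) sin(6*s) ds = (-1/6) - (1/6) = -1/3.
Summing the pieces and multiplying by (1/pi) gives b_6 = -5/(3*pi).

-5/(3*pi)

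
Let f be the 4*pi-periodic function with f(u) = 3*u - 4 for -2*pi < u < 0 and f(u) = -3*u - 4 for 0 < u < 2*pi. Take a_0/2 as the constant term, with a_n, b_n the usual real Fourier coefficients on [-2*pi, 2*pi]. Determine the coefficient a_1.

24/pi

a_1 = (1/(2*pi)) ∫_{-2*pi}^{2*pi} f(u) cos(u/2) du.
f is even and cos(u/2) is even, so the integrand is even and a_1 = 1/pi ∫_0^{2*pi} f(u) cos(u/2) du.
Integrating by parts (boundary term plus one more integral), an antiderivative of (-3*u - 4) cos(u/2) is -6*u*sin(u/2) - 8*sin(u/2) - 12*cos(u/2); evaluating from 0 to 2*pi: ∫_{0}^{2*pi} (-3*u - 4) cos(u/2) du = (12) - (-12) = 24.
Hence a_1 = (1/pi)·(24) = 24/pi.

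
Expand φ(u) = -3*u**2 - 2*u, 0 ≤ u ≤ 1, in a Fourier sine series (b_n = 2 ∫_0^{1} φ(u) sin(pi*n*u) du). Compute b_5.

b_5 = 2 ∫_0^{1} (-3*u**2 - 2*u) sin(5*pi*u) du.
Integrating by parts twice (tabular method), an antiderivative of (-3*u**2 - 2*u) sin(5*pi*u) is 3*u**2*cos(5*pi*u)/(5*pi) - 6*u*sin(5*pi*u)/(25*pi**2) + 2*u*cos(5*pi*u)/(5*pi) - 2*sin(5*pi*u)/(25*pi**2) - 6*cos(5*pi*u)/(125*pi**3); evaluating from 0 to 1: ∫_{0}^{1} (-3*u**2 - 2*u) sin(5*pi*u) du = ((6/125 - pi**2)/pi**3) - (-6/(125*pi**3)) = (12/125 - pi**2)/pi**3.
Hence b_5 = 2·((12/125 - pi**2)/pi**3) = -2/pi + 24/(125*pi**3).

-2/pi + 24/(125*pi**3)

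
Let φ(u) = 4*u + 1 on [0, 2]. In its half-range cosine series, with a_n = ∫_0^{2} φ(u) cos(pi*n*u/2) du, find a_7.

-32/(49*pi**2)

a_7 = ∫_0^{2} (4*u + 1) cos(7*pi*u/2) du.
Integrating by parts (boundary term plus one more integral), an antiderivative of (4*u + 1) cos(7*pi*u/2) is 8*u*sin(7*pi*u/2)/(7*pi) + 2*sin(7*pi*u/2)/(7*pi) + 16*cos(7*pi*u/2)/(49*pi**2); evaluating from 0 to 2: ∫_{0}^{2} (4*u + 1) cos(7*pi*u/2) du = (-16/(49*pi**2)) - (16/(49*pi**2)) = -32/(49*pi**2).
Hence a_7 = -32/(49*pi**2).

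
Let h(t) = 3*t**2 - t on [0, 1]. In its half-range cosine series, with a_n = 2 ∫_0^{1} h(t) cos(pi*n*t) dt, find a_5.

a_5 = 2 ∫_0^{1} (3*t**2 - t) cos(5*pi*t) dt.
Integrating by parts twice (tabular method), an antiderivative of (3*t**2 - t) cos(5*pi*t) is 3*t**2*sin(5*pi*t)/(5*pi) - t*sin(5*pi*t)/(5*pi) + 6*t*cos(5*pi*t)/(25*pi**2) - 6*sin(5*pi*t)/(125*pi**3) - cos(5*pi*t)/(25*pi**2); evaluating from 0 to 1: ∫_{0}^{1} (3*t**2 - t) cos(5*pi*t) dt = (-1/(5*pi**2)) - (-1/(25*pi**2)) = -4/(25*pi**2).
Hence a_5 = 2·(-4/(25*pi**2)) = -8/(25*pi**2).

-8/(25*pi**2)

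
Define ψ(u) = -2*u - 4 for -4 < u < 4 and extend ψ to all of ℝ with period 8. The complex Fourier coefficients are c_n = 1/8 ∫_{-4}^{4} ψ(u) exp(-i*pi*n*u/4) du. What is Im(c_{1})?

8/pi

Since ψ is real-valued, Im(c_{1}) = -1/8 ∫_{-4}^{4} ψ(u) sin(pi*u/4) du = -b_{1}/2.
Integrating by parts (boundary term plus one more integral), an antiderivative of (-2*u - 4) sin(pi*u/4) is 8*u*cos(pi*u/4)/pi - 32*sin(pi*u/4)/pi**2 + 16*cos(pi*u/4)/pi; evaluating from -4 to 4: ∫_{-4}^{4} (-2*u - 4) sin(pi*u/4) du = (-48/pi) - (16/pi) = -64/pi.
Hence Im(c_{1}) = (-1/8)·(-64/pi) = 8/pi.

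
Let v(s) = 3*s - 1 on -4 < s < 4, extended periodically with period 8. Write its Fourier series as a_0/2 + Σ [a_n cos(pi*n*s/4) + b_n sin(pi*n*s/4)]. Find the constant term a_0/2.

-1

a_0 = 1/4 ∫_{-4}^{4} v(s) ds = 1/4 · (-8) = -2.
So the constant term a_0/2 = -1.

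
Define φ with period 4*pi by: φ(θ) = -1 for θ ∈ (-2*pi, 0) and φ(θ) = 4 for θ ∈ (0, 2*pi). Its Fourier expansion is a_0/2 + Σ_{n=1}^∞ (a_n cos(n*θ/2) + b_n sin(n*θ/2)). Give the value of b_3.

b_3 = (1/(2*pi)) ∫_{-2*pi}^{2*pi} φ(θ) sin(3*θ/2) dθ.
Split the integral at the breakpoints.
Directly, an antiderivative of (-1) sin(3*θ/2) is 2*cos(3*θ/2)/3; evaluating from -2*pi to 0: ∫_{-2*pi}^{0} (-1) sin(3*θ/2) dθ = (2/3) - (-2/3) = 4/3.
Directly, an antiderivative of (4) sin(3*θ/2) is -8*cos(3*θ/2)/3; evaluating from 0 to 2*pi: ∫_{0}^{2*pi} (4) sin(3*θ/2) dθ = (8/3) - (-8/3) = 16/3.
Summing the pieces and multiplying by (1/(2*pi)) gives b_3 = 10/(3*pi).

10/(3*pi)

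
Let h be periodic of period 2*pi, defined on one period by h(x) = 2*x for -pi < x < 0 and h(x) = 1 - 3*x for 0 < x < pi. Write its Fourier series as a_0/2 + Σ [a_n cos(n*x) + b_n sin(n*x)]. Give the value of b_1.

(2 - pi)/pi

b_1 = 1/pi ∫_{-pi}^{pi} h(x) sin(x) dx.
Split the integral at the breakpoints.
Integrating by parts (boundary term plus one more integral), an antiderivative of (2*x) sin(x) is -2*x*cos(x) + 2*sin(x); evaluating from -pi to 0: ∫_{-pi}^{0} (2*x) sin(x) dx = (0) - (-2*pi) = 2*pi.
Integrating by parts (boundary term plus one more integral), an antiderivative of (1 - 3*x) sin(x) is 3*x*cos(x) - 3*sin(x) - cos(x); evaluating from 0 to pi: ∫_{0}^{pi} (1 - 3*x) sin(x) dx = (1 - 3*pi) - (-1) = 2 - 3*pi.
Summing the pieces and multiplying by (1/pi) gives b_1 = (2 - pi)/pi.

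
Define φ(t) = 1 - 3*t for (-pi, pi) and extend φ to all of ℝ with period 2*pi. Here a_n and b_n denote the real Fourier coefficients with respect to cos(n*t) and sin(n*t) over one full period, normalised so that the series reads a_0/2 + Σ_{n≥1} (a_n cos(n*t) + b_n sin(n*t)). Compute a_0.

2

a_0 = 1/pi ∫_{-pi}^{pi} φ(t) dt = 1/pi · (2*pi) = 2.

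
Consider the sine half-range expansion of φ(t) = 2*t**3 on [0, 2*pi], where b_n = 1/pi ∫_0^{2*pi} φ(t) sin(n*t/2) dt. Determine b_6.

b_6 = 1/pi ∫_0^{2*pi} (2*t**3) sin(3*t) dt.
Integrating by parts three times (tabular method), an antiderivative of (2*t**3) sin(3*t) is -2*t**3*cos(3*t)/3 + 2*t**2*sin(3*t)/3 + 4*t*cos(3*t)/9 - 4*sin(3*t)/27; evaluating from 0 to 2*pi: ∫_{0}^{2*pi} (2*t**3) sin(3*t) dt = (8*pi*(1 - 6*pi**2)/9) - (0) = 8*pi*(1 - 6*pi**2)/9.
Hence b_6 = (1/pi)·(8*pi*(1 - 6*pi**2)/9) = 8/9 - 16*pi**2/3.

8/9 - 16*pi**2/3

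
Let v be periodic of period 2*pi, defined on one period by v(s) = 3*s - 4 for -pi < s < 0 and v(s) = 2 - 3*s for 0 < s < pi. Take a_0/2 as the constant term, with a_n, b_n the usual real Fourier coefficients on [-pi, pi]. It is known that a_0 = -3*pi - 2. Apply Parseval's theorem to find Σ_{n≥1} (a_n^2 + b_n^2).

Parseval: a_0^2/2 + Σ_{n≥1} (a_n^2+b_n^2) = 1/pi ∫_{-pi}^{pi} v(s)^2 ds = 6*pi + 20 + 6*pi**2.
Subtract a_0^2/2 = (2 + 3*pi)**2/2: Σ (a_n^2+b_n^2) = 3*pi**2/2 + 18.

3*pi**2/2 + 18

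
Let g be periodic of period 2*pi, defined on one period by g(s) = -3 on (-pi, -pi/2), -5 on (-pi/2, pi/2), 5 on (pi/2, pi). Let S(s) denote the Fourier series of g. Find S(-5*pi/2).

s = -5*pi/2 differs from s = -pi/2 by -1 full period(s), and the series is 2*pi-periodic.
At s = -pi/2 the one-sided limits are g(-pi/2^-) = -3 and g(-pi/2^+) = -5.
By Dirichlet's theorem the series converges to their average, [(-3) + (-5)]/2 = -4.

-4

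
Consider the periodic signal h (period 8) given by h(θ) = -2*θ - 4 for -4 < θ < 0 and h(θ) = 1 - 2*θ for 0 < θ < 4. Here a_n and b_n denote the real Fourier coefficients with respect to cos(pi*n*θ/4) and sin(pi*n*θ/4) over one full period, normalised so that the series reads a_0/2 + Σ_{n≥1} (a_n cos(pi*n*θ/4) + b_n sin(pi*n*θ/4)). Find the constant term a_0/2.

a_0 = 1/4 ∫_{-4}^{4} h(θ) dθ = 1/4 · (-12) = -3.
So the constant term a_0/2 = -3/2.

-3/2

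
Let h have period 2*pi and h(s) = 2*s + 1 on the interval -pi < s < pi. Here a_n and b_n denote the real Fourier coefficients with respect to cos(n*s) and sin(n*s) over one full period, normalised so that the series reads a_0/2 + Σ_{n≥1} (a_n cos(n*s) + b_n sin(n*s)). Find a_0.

a_0 = 1/pi ∫_{-pi}^{pi} h(s) ds = 1/pi · (2*pi) = 2.

2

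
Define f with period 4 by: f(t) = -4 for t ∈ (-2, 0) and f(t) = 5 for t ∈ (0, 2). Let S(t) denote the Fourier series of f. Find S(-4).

1/2

t = -4 differs from t = 0 by -1 full period(s), and the series is 4-periodic.
At t = 0 the one-sided limits are f(0^-) = -4 and f(0^+) = 5.
By Dirichlet's theorem the series converges to their average, [(-4) + (5)]/2 = 1/2.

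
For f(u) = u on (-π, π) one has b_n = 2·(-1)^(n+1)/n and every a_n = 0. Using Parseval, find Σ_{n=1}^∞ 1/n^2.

Parseval: Σ b_n^2 = (1/π) ∫_{-π}^{π} f(u)^2 du = 2*pi**2/3.
Σ b_n^2 = Σ 4/n^2, so Σ 1/n^2 = (2*pi**2/3)/4 = pi**2/6.

pi**2/6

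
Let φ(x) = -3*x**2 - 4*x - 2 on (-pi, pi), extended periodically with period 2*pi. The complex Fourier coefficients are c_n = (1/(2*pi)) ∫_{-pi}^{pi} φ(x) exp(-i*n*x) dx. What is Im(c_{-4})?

1

Since φ is real-valued, Im(c_{-4}) = -(1/(2*pi)) ∫_{-pi}^{pi} φ(x) sin(-4*x) dx = b_{4}/2.
Integrating by parts twice (tabular method), an antiderivative of (-3*x**2 - 4*x - 2) sin(-4*x) is -3*x**2*cos(4*x)/4 + 3*x*sin(4*x)/8 - x*cos(4*x) + sin(4*x)/4 - 13*cos(4*x)/32; evaluating from -pi to pi: ∫_{-pi}^{pi} (-3*x**2 - 4*x - 2) sin(-4*x) dx = (-3*pi**2/4 - pi - 13/32) - (-3*pi**2/4 - 13/32 + pi) = -2*pi.
Hence Im(c_{-4}) = (-1/(2*pi))·(-2*pi) = 1.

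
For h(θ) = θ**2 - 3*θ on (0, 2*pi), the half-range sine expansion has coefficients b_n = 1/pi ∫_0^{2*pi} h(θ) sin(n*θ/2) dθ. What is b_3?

-4 - 32/(27*pi) + 8*pi/3

b_3 = 1/pi ∫_0^{2*pi} (θ**2 - 3*θ) sin(3*θ/2) dθ.
Integrating by parts twice (tabular method), an antiderivative of (θ**2 - 3*θ) sin(3*θ/2) is -2*θ**2*cos(3*θ/2)/3 + 8*θ*sin(3*θ/2)/9 + 2*θ*cos(3*θ/2) - 4*sin(3*θ/2)/3 + 16*cos(3*θ/2)/27; evaluating from 0 to 2*pi: ∫_{0}^{2*pi} (θ**2 - 3*θ) sin(3*θ/2) dθ = (-4*pi - 16/27 + 8*pi**2/3) - (16/27) = -4*pi - 32/27 + 8*pi**2/3.
Hence b_3 = (1/pi)·(-4*pi - 32/27 + 8*pi**2/3) = -4 - 32/(27*pi) + 8*pi/3.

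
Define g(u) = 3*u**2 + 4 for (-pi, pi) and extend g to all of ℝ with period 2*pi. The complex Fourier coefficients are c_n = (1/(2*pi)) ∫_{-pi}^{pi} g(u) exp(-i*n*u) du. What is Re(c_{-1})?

Since g is real-valued, Re(c_{-1}) = (1/(2*pi)) ∫_{-pi}^{pi} g(u) cos(-u) du = a_{1}/2.
g is even and cos(-u) is even, so the integrand is even: ∫_{-pi}^{pi} g(u) cos(-u) du = 2∫_0^{pi} g(u) cos(-u) du.
Integrating by parts twice (tabular method), an antiderivative of (3*u**2 + 4) cos(-u) is 3*u**2*sin(u) + 6*u*cos(u) - 2*sin(u); evaluating from 0 to pi: ∫_{0}^{pi} (3*u**2 + 4) cos(-u) du = (-6*pi) - (0) = -6*pi.
So ∫_{-pi}^{pi} g(u) cos(-u) du = -12*pi.
Hence Re(c_{-1}) = (1/(2*pi))·(-12*pi) = -6.

-6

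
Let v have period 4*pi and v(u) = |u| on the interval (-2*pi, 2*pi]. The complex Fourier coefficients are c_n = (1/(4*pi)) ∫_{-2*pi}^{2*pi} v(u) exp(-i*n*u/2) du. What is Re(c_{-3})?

Since v is real-valued, Re(c_{-3}) = (1/(4*pi)) ∫_{-2*pi}^{2*pi} v(u) cos(-3*u/2) du = a_{3}/2.
v is even and cos(-3*u/2) is even, so the integrand is even: ∫_{-2*pi}^{2*pi} v(u) cos(-3*u/2) du = 2∫_0^{2*pi} v(u) cos(-3*u/2) du.
Integrating by parts (boundary term plus one more integral), an antiderivative of (u) cos(-3*u/2) is 2*u*sin(3*u/2)/3 + 4*cos(3*u/2)/9; evaluating from 0 to 2*pi: ∫_{0}^{2*pi} (u) cos(-3*u/2) du = (-4/9) - (4/9) = -8/9.
So ∫_{-2*pi}^{2*pi} v(u) cos(-3*u/2) du = -16/9.
Hence Re(c_{-3}) = (1/(4*pi))·(-16/9) = -4/(9*pi).

-4/(9*pi)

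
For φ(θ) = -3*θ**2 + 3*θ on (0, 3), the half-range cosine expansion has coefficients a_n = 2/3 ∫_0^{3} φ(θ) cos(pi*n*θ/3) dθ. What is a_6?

-3/pi**2

a_6 = 2/3 ∫_0^{3} (-3*θ**2 + 3*θ) cos(2*pi*θ) dθ.
Integrating by parts twice (tabular method), an antiderivative of (-3*θ**2 + 3*θ) cos(2*pi*θ) is -3*θ**2*sin(2*pi*θ)/(2*pi) + 3*θ*sin(2*pi*θ)/(2*pi) - 3*θ*cos(2*pi*θ)/(2*pi**2) + 3*sin(2*pi*θ)/(4*pi**3) + 3*cos(2*pi*θ)/(4*pi**2); evaluating from 0 to 3: ∫_{0}^{3} (-3*θ**2 + 3*θ) cos(2*pi*θ) dθ = (-15/(4*pi**2)) - (3/(4*pi**2)) = -9/(2*pi**2).
Hence a_6 = (2/3)·(-9/(2*pi**2)) = -3/pi**2.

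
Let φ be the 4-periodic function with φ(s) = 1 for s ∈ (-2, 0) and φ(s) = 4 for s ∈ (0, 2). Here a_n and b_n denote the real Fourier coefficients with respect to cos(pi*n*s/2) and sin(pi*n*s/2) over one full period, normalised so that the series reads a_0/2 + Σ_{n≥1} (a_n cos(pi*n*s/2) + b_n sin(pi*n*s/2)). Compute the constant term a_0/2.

a_0 = 1/2 ∫_{-2}^{2} φ(s) ds = 1/2 · (10) = 5.
So the constant term a_0/2 = 5/2.

5/2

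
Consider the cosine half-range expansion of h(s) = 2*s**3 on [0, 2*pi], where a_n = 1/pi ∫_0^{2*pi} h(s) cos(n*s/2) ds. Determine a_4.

a_4 = 1/pi ∫_0^{2*pi} (2*s**3) cos(2*s) ds.
Integrating by parts three times (tabular method), an antiderivative of (2*s**3) cos(2*s) is s**3*sin(2*s) + 3*s**2*cos(2*s)/2 - 3*s*sin(2*s)/2 - 3*cos(2*s)/4; evaluating from 0 to 2*pi: ∫_{0}^{2*pi} (2*s**3) cos(2*s) ds = (-3/4 + 6*pi**2) - (-3/4) = 6*pi**2.
Hence a_4 = (1/pi)·(6*pi**2) = 6*pi.

6*pi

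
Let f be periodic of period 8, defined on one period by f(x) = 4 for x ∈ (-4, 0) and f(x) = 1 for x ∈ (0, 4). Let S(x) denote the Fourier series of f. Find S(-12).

5/2

x = -12 differs from x = -4 by -1 full period(s), and the series is 8-periodic.
At x = -4 the one-sided limits are f(-4^-) = 1 and f(-4^+) = 4.
By Dirichlet's theorem the series converges to their average, [(1) + (4)]/2 = 5/2.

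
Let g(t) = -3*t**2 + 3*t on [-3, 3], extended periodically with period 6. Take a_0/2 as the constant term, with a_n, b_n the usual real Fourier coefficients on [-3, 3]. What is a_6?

-3/pi**2

a_6 = 1/3 ∫_{-3}^{3} g(t) cos(2*pi*t) dt.
Integrating by parts twice (tabular method), an antiderivative of (-3*t**2 + 3*t) cos(2*pi*t) is -3*t**2*sin(2*pi*t)/(2*pi) + 3*t*sin(2*pi*t)/(2*pi) - 3*t*cos(2*pi*t)/(2*pi**2) + 3*sin(2*pi*t)/(4*pi**3) + 3*cos(2*pi*t)/(4*pi**2); evaluating from -3 to 3: ∫_{-3}^{3} (-3*t**2 + 3*t) cos(2*pi*t) dt = (-15/(4*pi**2)) - (21/(4*pi**2)) = -9/pi**2.
Hence a_6 = (1/3)·(-9/pi**2) = -3/pi**2.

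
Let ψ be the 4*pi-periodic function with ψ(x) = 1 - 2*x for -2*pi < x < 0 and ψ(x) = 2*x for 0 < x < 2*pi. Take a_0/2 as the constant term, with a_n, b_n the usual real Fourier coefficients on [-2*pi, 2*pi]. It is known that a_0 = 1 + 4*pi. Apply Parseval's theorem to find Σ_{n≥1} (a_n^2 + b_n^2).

Parseval: a_0^2/2 + Σ_{n≥1} (a_n^2+b_n^2) = (1/(2*pi)) ∫_{-2*pi}^{2*pi} ψ(x)^2 dx = 1 + 4*pi + 32*pi**2/3.
Subtract a_0^2/2 = (1 + 4*pi)**2/2: Σ (a_n^2+b_n^2) = 1/2 + 8*pi**2/3.

1/2 + 8*pi**2/3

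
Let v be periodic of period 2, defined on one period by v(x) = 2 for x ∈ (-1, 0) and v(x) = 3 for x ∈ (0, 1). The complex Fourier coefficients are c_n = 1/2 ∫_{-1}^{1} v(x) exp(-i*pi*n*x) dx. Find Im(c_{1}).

-1/pi

Since v is real-valued, Im(c_{1}) = -1/2 ∫_{-1}^{1} v(x) sin(pi*x) dx = -b_{1}/2.
Split the integral at the breakpoints.
Directly, an antiderivative of (2) sin(pi*x) is -2*cos(pi*x)/pi; evaluating from -1 to 0: ∫_{-1}^{0} (2) sin(pi*x) dx = (-2/pi) - (2/pi) = -4/pi.
Directly, an antiderivative of (3) sin(pi*x) is -3*cos(pi*x)/pi; evaluating from 0 to 1: ∫_{0}^{1} (3) sin(pi*x) dx = (3/pi) - (-3/pi) = 6/pi.
So ∫_{-1}^{1} v(x) sin(pi*x) dx = 2/pi.
Hence Im(c_{1}) = (-1/2)·(2/pi) = -1/pi.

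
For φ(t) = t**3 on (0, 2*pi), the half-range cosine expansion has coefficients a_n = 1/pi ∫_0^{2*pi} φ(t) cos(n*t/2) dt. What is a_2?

12*pi

a_2 = 1/pi ∫_0^{2*pi} (t**3) cos(t) dt.
Integrating by parts three times (tabular method), an antiderivative of (t**3) cos(t) is t**3*sin(t) + 3*t**2*cos(t) - 6*t*sin(t) - 6*cos(t); evaluating from 0 to 2*pi: ∫_{0}^{2*pi} (t**3) cos(t) dt = (-6 + 12*pi**2) - (-6) = 12*pi**2.
Hence a_2 = (1/pi)·(12*pi**2) = 12*pi.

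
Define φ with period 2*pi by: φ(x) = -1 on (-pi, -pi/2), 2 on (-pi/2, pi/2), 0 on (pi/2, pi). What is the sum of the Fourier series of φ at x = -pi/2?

1/2

At x = -pi/2 the one-sided limits are φ(-pi/2^-) = -1 and φ(-pi/2^+) = 2.
By Dirichlet's theorem the series converges to their average, [(-1) + (2)]/2 = 1/2.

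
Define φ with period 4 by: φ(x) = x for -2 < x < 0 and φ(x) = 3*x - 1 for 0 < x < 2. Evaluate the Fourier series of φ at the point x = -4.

x = -4 differs from x = 0 by -1 full period(s), and the series is 4-periodic.
At x = 0 the one-sided limits are φ(0^-) = 0 and φ(0^+) = -1.
By Dirichlet's theorem the series converges to their average, [(0) + (-1)]/2 = -1/2.

-1/2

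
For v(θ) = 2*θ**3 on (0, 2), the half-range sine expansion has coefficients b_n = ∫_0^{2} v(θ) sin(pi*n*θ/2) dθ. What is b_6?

8*(1 - 6*pi**2)/(9*pi**3)

b_6 = ∫_0^{2} (2*θ**3) sin(3*pi*θ) dθ.
Integrating by parts three times (tabular method), an antiderivative of (2*θ**3) sin(3*pi*θ) is -2*θ**3*cos(3*pi*θ)/(3*pi) + 2*θ**2*sin(3*pi*θ)/(3*pi**2) + 4*θ*cos(3*pi*θ)/(9*pi**3) - 4*sin(3*pi*θ)/(27*pi**4); evaluating from 0 to 2: ∫_{0}^{2} (2*θ**3) sin(3*pi*θ) dθ = (8*(1 - 6*pi**2)/(9*pi**3)) - (0) = 8*(1 - 6*pi**2)/(9*pi**3).
Hence b_6 = 8*(1 - 6*pi**2)/(9*pi**3).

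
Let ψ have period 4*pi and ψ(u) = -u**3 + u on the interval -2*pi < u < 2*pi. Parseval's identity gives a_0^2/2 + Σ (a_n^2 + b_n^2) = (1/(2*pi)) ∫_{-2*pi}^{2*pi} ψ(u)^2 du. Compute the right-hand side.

8*pi**2*(-168*pi**2 + 35 + 240*pi**4)/105

(1/(2*pi)) ∫_{-2*pi}^{2*pi} ψ(u)^2 du = (1/(2*pi)) · (16*pi**3*(-168*pi**2 + 35 + 240*pi**4)/105) = 8*pi**2*(-168*pi**2 + 35 + 240*pi**4)/105.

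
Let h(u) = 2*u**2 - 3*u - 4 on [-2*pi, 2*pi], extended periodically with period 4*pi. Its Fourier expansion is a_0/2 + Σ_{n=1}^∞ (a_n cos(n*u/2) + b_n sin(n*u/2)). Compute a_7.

a_7 = (1/(2*pi)) ∫_{-2*pi}^{2*pi} h(u) cos(7*u/2) du.
Integrating by parts twice (tabular method), an antiderivative of (2*u**2 - 3*u - 4) cos(7*u/2) is 4*u**2*sin(7*u/2)/7 - 6*u*sin(7*u/2)/7 + 16*u*cos(7*u/2)/49 - 424*sin(7*u/2)/343 - 12*cos(7*u/2)/49; evaluating from -2*pi to 2*pi: ∫_{-2*pi}^{2*pi} (2*u**2 - 3*u - 4) cos(7*u/2) du = (12/49 - 32*pi/49) - (12/49 + 32*pi/49) = -64*pi/49.
Hence a_7 = (1/(2*pi))·(-64*pi/49) = -32/49.

-32/49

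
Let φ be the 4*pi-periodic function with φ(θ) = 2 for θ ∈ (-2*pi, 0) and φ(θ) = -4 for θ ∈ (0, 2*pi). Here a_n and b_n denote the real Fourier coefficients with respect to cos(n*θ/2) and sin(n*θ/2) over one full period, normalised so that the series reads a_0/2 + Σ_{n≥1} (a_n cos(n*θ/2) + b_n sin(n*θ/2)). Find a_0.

a_0 = (1/(2*pi)) ∫_{-2*pi}^{2*pi} φ(θ) dθ = (1/(2*pi)) · (-4*pi) = -2.

-2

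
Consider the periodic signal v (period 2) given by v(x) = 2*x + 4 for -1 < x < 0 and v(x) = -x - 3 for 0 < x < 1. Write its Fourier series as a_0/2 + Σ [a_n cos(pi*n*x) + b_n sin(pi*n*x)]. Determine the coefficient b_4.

b_4 = ∫_{-1}^{1} v(x) sin(4*pi*x) dx.
Split the integral at the breakpoints.
Integrating by parts (boundary term plus one more integral), an antiderivative of (2*x + 4) sin(4*pi*x) is -x*cos(4*pi*x)/(2*pi) + sin(4*pi*x)/(8*pi**2) - cos(4*pi*x)/pi; evaluating from -1 to 0: ∫_{-1}^{0} (2*x + 4) sin(4*pi*x) dx = (-1/pi) - (-1/(2*pi)) = -1/(2*pi).
Integrating by parts (boundary term plus one more integral), an antiderivative of (-x - 3) sin(4*pi*x) is x*cos(4*pi*x)/(4*pi) - sin(4*pi*x)/(16*pi**2) + 3*cos(4*pi*x)/(4*pi); evaluating from 0 to 1: ∫_{0}^{1} (-x - 3) sin(4*pi*x) dx = (1/pi) - (3/(4*pi)) = 1/(4*pi).
Summing the pieces gives b_4 = -1/(4*pi).

-1/(4*pi)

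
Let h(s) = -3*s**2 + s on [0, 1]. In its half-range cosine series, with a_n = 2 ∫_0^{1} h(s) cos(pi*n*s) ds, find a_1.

8/pi**2

a_1 = 2 ∫_0^{1} (-3*s**2 + s) cos(pi*s) ds.
Integrating by parts twice (tabular method), an antiderivative of (-3*s**2 + s) cos(pi*s) is -3*s**2*sin(pi*s)/pi + s*sin(pi*s)/pi - 6*s*cos(pi*s)/pi**2 + 6*sin(pi*s)/pi**3 + cos(pi*s)/pi**2; evaluating from 0 to 1: ∫_{0}^{1} (-3*s**2 + s) cos(pi*s) ds = (5/pi**2) - (pi**(-2)) = 4/pi**2.
Hence a_1 = 2·(4/pi**2) = 8/pi**2.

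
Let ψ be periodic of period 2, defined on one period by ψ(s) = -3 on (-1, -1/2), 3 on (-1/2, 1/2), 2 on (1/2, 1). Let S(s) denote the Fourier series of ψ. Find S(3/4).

2

ψ is continuous at s = 3/4 with value 2, so the series converges to 2 there.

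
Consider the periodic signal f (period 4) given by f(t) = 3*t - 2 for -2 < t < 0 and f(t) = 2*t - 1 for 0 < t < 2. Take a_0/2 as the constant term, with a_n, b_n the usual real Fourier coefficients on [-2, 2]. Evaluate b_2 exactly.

-5/pi

b_2 = 1/2 ∫_{-2}^{2} f(t) sin(pi*t) dt.
Split the integral at the breakpoints.
Integrating by parts (boundary term plus one more integral), an antiderivative of (3*t - 2) sin(pi*t) is -3*t*cos(pi*t)/pi + 3*sin(pi*t)/pi**2 + 2*cos(pi*t)/pi; evaluating from -2 to 0: ∫_{-2}^{0} (3*t - 2) sin(pi*t) dt = (2/pi) - (8/pi) = -6/pi.
Integrating by parts (boundary term plus one more integral), an antiderivative of (2*t - 1) sin(pi*t) is -2*t*cos(pi*t)/pi + 2*sin(pi*t)/pi**2 + cos(pi*t)/pi; evaluating from 0 to 2: ∫_{0}^{2} (2*t - 1) sin(pi*t) dt = (-3/pi) - (1/pi) = -4/pi.
Summing the pieces and multiplying by (1/2) gives b_2 = -5/pi.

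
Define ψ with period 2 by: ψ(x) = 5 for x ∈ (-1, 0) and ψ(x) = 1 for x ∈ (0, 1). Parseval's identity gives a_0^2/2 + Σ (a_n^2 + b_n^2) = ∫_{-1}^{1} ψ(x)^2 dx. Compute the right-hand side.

26

∫_{-1}^{1} ψ(x)^2 dx = 26.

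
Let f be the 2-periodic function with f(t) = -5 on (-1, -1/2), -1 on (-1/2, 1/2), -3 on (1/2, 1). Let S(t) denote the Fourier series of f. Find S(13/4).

t = 13/4 differs from t = -3/4 by 2 full period(s), and the series is 2-periodic.
f is continuous at t = -3/4 with value -5, so the series converges to -5 there.

-5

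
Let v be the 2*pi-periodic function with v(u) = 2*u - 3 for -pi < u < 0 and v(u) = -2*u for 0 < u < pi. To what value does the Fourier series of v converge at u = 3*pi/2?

-pi - 3

u = 3*pi/2 differs from u = -pi/2 by 1 full period(s), and the series is 2*pi-periodic.
v is continuous at u = -pi/2 with value -pi - 3, so the series converges to -pi - 3 there.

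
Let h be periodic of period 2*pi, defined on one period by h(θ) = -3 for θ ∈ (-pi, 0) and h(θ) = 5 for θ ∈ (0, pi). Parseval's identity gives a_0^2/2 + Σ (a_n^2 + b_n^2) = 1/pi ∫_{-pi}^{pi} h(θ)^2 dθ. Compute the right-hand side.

1/pi ∫_{-pi}^{pi} h(θ)^2 dθ = 1/pi · (34*pi) = 34.

34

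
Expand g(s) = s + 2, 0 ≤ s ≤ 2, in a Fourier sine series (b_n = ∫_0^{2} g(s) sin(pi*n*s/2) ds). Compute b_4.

b_4 = ∫_0^{2} (s + 2) sin(2*pi*s) ds.
Integrating by parts (boundary term plus one more integral), an antiderivative of (s + 2) sin(2*pi*s) is -s*cos(2*pi*s)/(2*pi) + sin(2*pi*s)/(4*pi**2) - cos(2*pi*s)/pi; evaluating from 0 to 2: ∫_{0}^{2} (s + 2) sin(2*pi*s) ds = (-2/pi) - (-1/pi) = -1/pi.
Hence b_4 = -1/pi.

-1/pi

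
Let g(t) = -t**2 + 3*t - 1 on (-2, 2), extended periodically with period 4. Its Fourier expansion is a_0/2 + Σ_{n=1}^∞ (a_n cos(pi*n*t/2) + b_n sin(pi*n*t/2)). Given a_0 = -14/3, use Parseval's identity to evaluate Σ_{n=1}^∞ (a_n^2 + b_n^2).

Parseval: a_0^2/2 + Σ_{n≥1} (a_n^2+b_n^2) = 1/2 ∫_{-2}^{2} g(t)^2 dt = 566/15.
Subtract a_0^2/2 = 98/9: Σ (a_n^2+b_n^2) = 1208/45.

1208/45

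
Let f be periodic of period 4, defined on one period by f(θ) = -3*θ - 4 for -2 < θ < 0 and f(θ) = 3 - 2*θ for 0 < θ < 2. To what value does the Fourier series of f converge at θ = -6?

θ = -6 differs from θ = 2 by -2 full period(s), and the series is 4-periodic.
At θ = 2 the one-sided limits are f(2^-) = -1 and f(2^+) = 2.
By Dirichlet's theorem the series converges to their average, [(-1) + (2)]/2 = 1/2.

1/2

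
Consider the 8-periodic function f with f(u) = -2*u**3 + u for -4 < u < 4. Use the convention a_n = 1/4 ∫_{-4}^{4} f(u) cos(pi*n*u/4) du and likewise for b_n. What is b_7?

8*(192 - 1519*pi**2)/(343*pi**3)

b_7 = 1/4 ∫_{-4}^{4} f(u) sin(7*pi*u/4) du.
f is odd and sin(7*pi*u/4) is odd, so the integrand is even and b_7 = 1/2 ∫_0^{4} f(u) sin(7*pi*u/4) du.
Integrating by parts three times (tabular method), an antiderivative of (-2*u**3 + u) sin(7*pi*u/4) is 8*u**3*cos(7*pi*u/4)/(7*pi) - 96*u**2*sin(7*pi*u/4)/(49*pi**2) - 4*u*cos(7*pi*u/4)/(7*pi) - 768*u*cos(7*pi*u/4)/(343*pi**3) + 3072*sin(7*pi*u/4)/(2401*pi**4) + 16*sin(7*pi*u/4)/(49*pi**2); evaluating from 0 to 4: ∫_{0}^{4} (-2*u**3 + u) sin(7*pi*u/4) du = (16*(192 - 1519*pi**2)/(343*pi**3)) - (0) = 16*(192 - 1519*pi**2)/(343*pi**3).
Hence b_7 = (1/2)·(16*(192 - 1519*pi**2)/(343*pi**3)) = 8*(192 - 1519*pi**2)/(343*pi**3).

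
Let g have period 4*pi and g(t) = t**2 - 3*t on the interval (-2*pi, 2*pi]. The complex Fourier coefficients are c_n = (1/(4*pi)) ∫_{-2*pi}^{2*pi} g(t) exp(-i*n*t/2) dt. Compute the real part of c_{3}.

-8/9

Since g is real-valued, Re(c_{3}) = (1/(4*pi)) ∫_{-2*pi}^{2*pi} g(t) cos(3*t/2) dt = a_{3}/2.
Integrating by parts twice (tabular method), an antiderivative of (t**2 - 3*t) cos(3*t/2) is 2*t**2*sin(3*t/2)/3 - 2*t*sin(3*t/2) + 8*t*cos(3*t/2)/9 - 16*sin(3*t/2)/27 - 4*cos(3*t/2)/3; evaluating from -2*pi to 2*pi: ∫_{-2*pi}^{2*pi} (t**2 - 3*t) cos(3*t/2) dt = (4/3 - 16*pi/9) - (4/3 + 16*pi/9) = -32*pi/9.
Hence Re(c_{3}) = (1/(4*pi))·(-32*pi/9) = -8/9.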